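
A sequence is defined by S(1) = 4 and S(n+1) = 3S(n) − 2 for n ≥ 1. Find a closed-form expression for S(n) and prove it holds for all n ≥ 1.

Claim: S(n) = 3^n + 1.

Base case: S(1) = 4, and 3^1 + 1 = 3 + 1 = 4.
Assume S(j) = 3^j + 1 for some j ≥ 1.
Then S(j+1) = 3S(j) − 2 = 3·(3^j + 1) − 2 = 3^{j+1} + 3 − 2 = 3^{j+1} + 1.
This completes the inductive step, so S(n) = 3^n + 1 for all n ≥ 1.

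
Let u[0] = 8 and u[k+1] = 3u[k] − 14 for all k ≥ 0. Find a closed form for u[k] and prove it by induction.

Claim: u[k] = 3^k + 7.

Base case: u[0] = 8, and 3^0 + 7 = 1 + 7 = 8.
Assume u[m] = 3^m + 7 for some m ≥ 0.
Then u[m+1] = 3u[m] − 14 = 3·(3^m + 7) − 14 = 3^{m+1} + 21 − 14 = 3^{m+1} + 7.
By induction, u[k] = 3^k + 7 for all k ≥ 0.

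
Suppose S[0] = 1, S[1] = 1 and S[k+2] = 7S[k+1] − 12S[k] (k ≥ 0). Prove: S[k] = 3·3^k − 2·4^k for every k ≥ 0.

Base cases: S[0] = 1 and 3·3^0 − 2·4^0 = 1; S[1] = 1 and 3·3^1 − 2·4^1 = 1.
Assume S[j] = 3·3^j − 2·4^j for all 0 ≤ j ≤ r, where r ≥ 1.
Then S[r+1] = 7S[r] − 12S[r−1] = 7·(3·3^r − 2·4^r) − 12·(3·3^{r−1} − 2·4^{r−1}) = 3·(7·3 − 12)3^{r−1} − 2·(7·4 − 12)4^{r−1} = 27·3^{r−1} − 32·4^{r−1} = 3·3^{r+1} − 2·4^{r+1}.
So the formula holds for r+1, and by strong induction S[k] = 3·3^k − 2·4^k for all k ≥ 0.

S[k] = 3·3^k − 2·4^k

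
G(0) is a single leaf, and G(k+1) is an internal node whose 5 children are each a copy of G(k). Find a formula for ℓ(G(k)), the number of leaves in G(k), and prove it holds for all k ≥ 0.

Claim: ℓ(G(k)) = 5^k.

Base case: ℓ(G(0)) = 1, and 5^0 = 1.
Assume ℓ(G(r)) = 5^r.
Then ℓ(G(r+1)) = 5·ℓ(G(r)) = 5·5^r = 5^{r+1}.
So the formula holds for r+1, and by induction ℓ(G(k)) = 5^k for all k ≥ 0.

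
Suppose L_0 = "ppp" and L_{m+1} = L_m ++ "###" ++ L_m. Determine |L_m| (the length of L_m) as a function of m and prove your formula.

Claim: |L_m| = 6·2^m − 3.

Base case: |L_0| = 3, and 6·2^0 − 3 = 3.
Assume |L_k| = 6·2^k − 3.
Then |L_{k+1}| = |L_k| + 3 + |L_k| = 2|L_k| + 3 = 2(6·2^k − 3) + 3 = 6·2^{k+1} − 6 + 3 = 6·2^{k+1} − 3.
Hence |L_m| = 6·2^m − 3 for every m ≥ 0, by induction.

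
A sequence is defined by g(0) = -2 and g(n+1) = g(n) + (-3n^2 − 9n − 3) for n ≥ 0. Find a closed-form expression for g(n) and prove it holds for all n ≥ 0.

Claim: g(n) = -n^3 − 3n^2 + n − 2.

Base case: g(0) = -2, and -0^3 − 3·0^2 + 0 − 2 = -2.
Assume g(j) = -j^3 − 3j^2 + j − 2.
Then g(j+1) = g(j) + (-3j^2 − 9j − 3) = (-j^3 − 3j^2 + j − 2) + (-3j^2 − 9j − 3) = -j^3 − 6j^2 − 8j − 5,
and -(j+1)^3 − 3·(j+1)^2 + (j+1) − 2 = -j^3 − 6j^2 − 8j − 5.
By induction, g(n) = -n^3 − 3n^2 + n − 2 for all n ≥ 0.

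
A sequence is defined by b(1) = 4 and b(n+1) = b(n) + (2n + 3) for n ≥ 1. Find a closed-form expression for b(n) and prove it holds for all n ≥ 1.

Claim: b(n) = n^2 + 2n + 1.

Base case: b(1) = 4, and 1^2 + 2·1 + 1 = 4.
Assume b(m) = m^2 + 2m + 1.
Then b(m+1) = b(m) + (2m + 3) = (m^2 + 2m + 1) + (2m + 3) = m^2 + 4m + 4,
and (m+1)^2 + 2·(m+1) + 1 = m^2 + 4m + 4.
Hence b(n) = n^2 + 2n + 1 for every n ≥ 1, by induction.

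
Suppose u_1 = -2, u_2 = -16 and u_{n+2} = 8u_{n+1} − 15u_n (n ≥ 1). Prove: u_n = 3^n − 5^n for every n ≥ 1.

Base cases: u_1 = -2 and 3^1 − 5^1 = -2; u_2 = -16 and 3^2 − 5^2 = -16.
Assume u_j = 3^j − 5^j for all 1 ≤ j ≤ m, where m ≥ 2.
Then u_{m+1} = 8u_m − 15u_{m−1} = 8·(3^m − 5^m) − 15·(3^{m−1} − 5^{m−1}) = (8·3 − 15)3^{m−1} − (8·5 − 15)5^{m−1} = 9·3^{m−1} − 25·5^{m−1} = 3^{m+1} − 5^{m+1}.
So the formula holds for m+1, and by strong induction u_n = 3^n − 5^n for all n ≥ 1.

u_n = 3^n − 5^n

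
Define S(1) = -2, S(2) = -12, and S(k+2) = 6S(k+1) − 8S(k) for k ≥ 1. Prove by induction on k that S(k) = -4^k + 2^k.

Base cases: S(1) = -2 and -4^1 + 2^1 = -2; S(2) = -12 and -4^2 + 2^2 = -12.
Assume S(j) = -4^j + 2^j for all 1 ≤ j ≤ m, where m ≥ 2.
Then S(m+1) = 6S(m) − 8S(m−1) = 6·(-4^m + 2^m) − 8·(-4^{m−1} + 2^{m−1}) = -(6·4 − 8)4^{m−1} + (6·2 − 8)2^{m−1} = -16·4^{m−1} + 4·2^{m−1} = -4^{m+1} + 2^{m+1}.
This completes the inductive step, so S(k) = -4^k + 2^k for all k ≥ 1.

S(k) = -4^k + 2^k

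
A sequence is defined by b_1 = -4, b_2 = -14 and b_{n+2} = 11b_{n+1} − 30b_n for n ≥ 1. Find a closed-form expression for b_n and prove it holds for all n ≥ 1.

Claim: b_n = 6^n − 2·5^n.

Base cases: b_1 = -4 and 6^1 − 2·5^1 = -4; b_2 = -14 and 6^2 − 2·5^2 = -14.
Assume b_i = 6^i − 2·5^i for all 1 ≤ i ≤ j, where j ≥ 2.
Then b_{j+1} = 11b_j − 30b_{j−1} = 11·(6^j − 2·5^j) − 30·(6^{j−1} − 2·5^{j−1}) = (11·6 − 30)6^{j−1} − 2·(11·5 − 30)5^{j−1} = 36·6^{j−1} − 50·5^{j−1} = 6^{j+1} − 2·5^{j+1}.
So the formula holds for j+1, and by strong induction b_n = 6^n − 2·5^n for all n ≥ 1.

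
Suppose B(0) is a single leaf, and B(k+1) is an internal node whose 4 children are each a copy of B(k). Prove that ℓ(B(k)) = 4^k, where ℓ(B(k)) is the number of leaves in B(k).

Base case: ℓ(B(0)) = 1, and 4^0 = 1.
Assume ℓ(B(r)) = 4^r.
Then ℓ(B(r+1)) = 4·ℓ(B(r)) = 4·4^r = 4^{r+1}.
Hence ℓ(B(k)) = 4^k for every k ≥ 0, by induction.

ℓ(B(k)) = 4^k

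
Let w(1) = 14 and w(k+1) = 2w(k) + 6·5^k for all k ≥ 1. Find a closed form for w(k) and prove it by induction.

Claim: w(k) = 2·2^k + 2·5^k.

Base case: w(1) = 14, and 2·2^1 + 2·5^1 = 4 + 10 = 14.
Assume w(r) = 2·2^r + 2·5^r for some r ≥ 1.
Then w(r+1) = 2w(r) + 6·5^r = 2·(2·2^r + 2·5^r) + 6·5^r = 2·2^{r+1} + 4·5^r + 6·5^r = 2·2^{r+1} + 10·5^r = 2·2^{r+1} + 2·5^{r+1}.
This completes the inductive step, so w(k) = 2·2^k + 2·5^k for all k ≥ 1.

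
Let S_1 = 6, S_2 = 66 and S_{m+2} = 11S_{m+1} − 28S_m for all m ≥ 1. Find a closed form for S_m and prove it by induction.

Claim: S_m = 2·7^m − 2·4^m.

Base cases: S_1 = 6 and 2·7^1 − 2·4^1 = 6; S_2 = 66 and 2·7^2 − 2·4^2 = 66.
Assume S_i = 2·7^i − 2·4^i for all 1 ≤ i ≤ j, where j ≥ 2.
Then S_{j+1} = 11S_j − 28S_{j−1} = 11·(2·7^j − 2·4^j) − 28·(2·7^{j−1} − 2·4^{j−1}) = 2·(11·7 − 28)7^{j−1} − 2·(11·4 − 28)4^{j−1} = 98·7^{j−1} − 32·4^{j−1} = 2·7^{j+1} − 2·4^{j+1}.
By strong induction, S_m = 2·7^m − 2·4^m for all m ≥ 1.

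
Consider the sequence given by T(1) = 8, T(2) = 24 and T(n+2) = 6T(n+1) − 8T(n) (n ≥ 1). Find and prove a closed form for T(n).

Claim: T(n) = 2·2^n + 4^n.

Base cases: T(1) = 8 and 2·2^1 + 4^1 = 8; T(2) = 24 and 2·2^2 + 4^2 = 24.
Assume T(i) = 2·2^i + 4^i for all 1 ≤ i ≤ j, where j ≥ 2.
Then T(j+1) = 6T(j) − 8T(j−1) = 6·(2·2^j + 4^j) − 8·(2·2^{j−1} + 4^{j−1}) = 2·(6·2 − 8)2^{j−1} + (6·4 − 8)4^{j−1} = 8·2^{j−1} + 16·4^{j−1} = 2·2^{j+1} + 4^{j+1}.
By strong induction, T(n) = 2·2^n + 4^n for all n ≥ 1.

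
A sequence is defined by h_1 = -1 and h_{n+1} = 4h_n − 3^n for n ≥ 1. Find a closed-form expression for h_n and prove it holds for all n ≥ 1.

Claim: h_n = -4^n + 3^n.

Base case: h_1 = -1, and -4^1 + 3^1 = -4 + 3 = -1.
Assume h_r = -4^r + 3^r for some r ≥ 1.
Then h_{r+1} = 4h_r − 3^r = 4·(-4^r + 3^r) − 3^r = -4^{r+1} + 4·3^r − 3^r = -4^{r+1} + 3·3^r = -4^{r+1} + 3^{r+1}.
So the formula holds for r+1, and by induction h_n = -4^n + 3^n for all n ≥ 1.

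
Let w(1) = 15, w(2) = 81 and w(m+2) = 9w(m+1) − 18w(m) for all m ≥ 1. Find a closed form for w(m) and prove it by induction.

Claim: w(m) = 2·6^m + 3^m.

Base cases: w(1) = 15 and 2·6^1 + 3^1 = 15; w(2) = 81 and 2·6^2 + 3^2 = 81.
Assume w(j) = 2·6^j + 3^j for all 1 ≤ j ≤ k, where k ≥ 2.
Then w(k+1) = 9w(k) − 18w(k−1) = 9·(2·6^k + 3^k) − 18·(2·6^{k−1} + 3^{k−1}) = 2·(9·6 − 18)6^{k−1} + (9·3 − 18)3^{k−1} = 72·6^{k−1} + 9·3^{k−1} = 2·6^{k+1} + 3^{k+1}.
So the formula holds for k+1, and by strong induction w(m) = 2·6^m + 3^m for all m ≥ 1.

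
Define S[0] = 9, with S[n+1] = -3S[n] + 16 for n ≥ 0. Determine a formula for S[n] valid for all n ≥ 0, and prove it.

Claim: S[n] = 5·(-3)^n + 4.

Base case: S[0] = 9, and 5·(-3)^0 + 4 = 5 + 4 = 9.
Assume S[j] = 5·(-3)^j + 4 for some j ≥ 0.
Then S[j+1] = -3S[j] + 16 = -3·(5·(-3)^j + 4) + 16 = -15·(-3)^j − 12 + 16 = 5·(-3)^{j+1} + 4.
So the formula holds for j+1, and by induction S[n] = 5·(-3)^n + 4 for all n ≥ 0.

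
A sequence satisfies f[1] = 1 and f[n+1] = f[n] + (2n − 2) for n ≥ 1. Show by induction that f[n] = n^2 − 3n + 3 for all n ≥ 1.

Base case: f[1] = 1, and 1^2 − 3·1 + 3 = 1.
Assume f[j] = j^2 − 3j + 3.
Then f[j+1] = f[j] + (2j − 2) = (j^2 − 3j + 3) + (2j − 2) = j^2 − j + 1,
and (j+1)^2 − 3·(j+1) + 3 = j^2 − j + 1.
This completes the inductive step, so f[n] = n^2 − 3n + 3 for all n ≥ 1.

f[n] = n^2 − 3n + 3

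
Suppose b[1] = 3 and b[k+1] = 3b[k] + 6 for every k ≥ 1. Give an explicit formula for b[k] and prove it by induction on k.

Claim: b[k] = 2·3^k − 3.

Base case: b[1] = 3, and 2·3^1 − 3 = 6 − 3 = 3.
Assume b[j] = 2·3^j − 3 for some j ≥ 1.
Then b[j+1] = 3b[j] + 6 = 3·(2·3^j − 3) + 6 = 6·3^j − 9 + 6 = 2·3^{j+1} − 3.
This completes the inductive step, so b[k] = 2·3^k − 3 for all k ≥ 1.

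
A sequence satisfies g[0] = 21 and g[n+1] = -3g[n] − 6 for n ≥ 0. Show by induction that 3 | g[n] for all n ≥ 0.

Base case: g[0] = 21 = 3·7, so 3 | g[0].
Assume 3 | g[r], so g[r] = 3t for some integer t.
Then g[r+1] = -3g[r] − 6 = -3·(3t) − 6 = 3(-3t − 2), so 3 | g[r+1].
By induction, 3 | g[n] for all n ≥ 0.

3 | g[n]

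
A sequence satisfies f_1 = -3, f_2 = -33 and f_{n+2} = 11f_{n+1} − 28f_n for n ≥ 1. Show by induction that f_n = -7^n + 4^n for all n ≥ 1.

Base cases: f_1 = -3 and -7^1 + 4^1 = -3; f_2 = -33 and -7^2 + 4^2 = -33.
Assume f_j = -7^j + 4^j for all 1 ≤ j ≤ k, where k ≥ 2.
Then f_{k+1} = 11f_k − 28f_{k−1} = 11·(-7^k + 4^k) − 28·(-7^{k−1} + 4^{k−1}) = -(11·7 − 28)7^{k−1} + (11·4 − 28)4^{k−1} = -49·7^{k−1} + 16·4^{k−1} = -7^{k+1} + 4^{k+1}.
So the formula holds for k+1, and by strong induction f_n = -7^n + 4^n for all n ≥ 1.

f_n = -7^n + 4^n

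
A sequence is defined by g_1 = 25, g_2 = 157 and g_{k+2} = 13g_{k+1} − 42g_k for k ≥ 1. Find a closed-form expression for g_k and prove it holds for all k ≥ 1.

Claim: g_k = 3·6^k + 7^k.

Base cases: g_1 = 25 and 3·6^1 + 7^1 = 25; g_2 = 157 and 3·6^2 + 7^2 = 157.
Assume g_j = 3·6^j + 7^j for all 1 ≤ j ≤ m, where m ≥ 2.
Then g_{m+1} = 13g_m − 42g_{m−1} = 13·(3·6^m + 7^m) − 42·(3·6^{m−1} + 7^{m−1}) = 3·(13·6 − 42)6^{m−1} + (13·7 − 42)7^{m−1} = 108·6^{m−1} + 49·7^{m−1} = 3·6^{m+1} + 7^{m+1}.
Hence g_k = 3·6^k + 7^k for every k ≥ 1, by strong induction.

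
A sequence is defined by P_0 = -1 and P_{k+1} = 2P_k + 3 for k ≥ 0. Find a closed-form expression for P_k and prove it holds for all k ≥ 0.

Claim: P_k = 2^{k+1} − 3.

Base case: P_0 = -1, and 2^{0+1} − 3 = 2 − 3 = -1.
Assume P_j = 2^{j+1} − 3 for some j ≥ 0.
Then P_{j+1} = 2P_j + 3 = 2·(2^{j+1} − 3) + 3 = 2^{j+2} − 6 + 3 = 2^{j+2} − 3.
This completes the inductive step, so P_k = 2^{k+1} − 3 for all k ≥ 0.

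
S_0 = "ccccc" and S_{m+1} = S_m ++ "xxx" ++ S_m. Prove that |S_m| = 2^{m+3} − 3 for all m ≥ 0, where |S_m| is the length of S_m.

Base case: |S_0| = 5, and 2^{0+3} − 3 = 5.
Assume |S_k| = 2^{k+3} − 3.
Then |S_{k+1}| = |S_k| + 3 + |S_k| = 2|S_k| + 3 = 2(2^{k+3} − 3) + 3 = 2^{k+1+3} − 6 + 3 = 2^{k+1+3} − 3.
By induction, |S_m| = 2^{m+3} − 3 for all m ≥ 0.

|S_m| = 2^{m+3} − 3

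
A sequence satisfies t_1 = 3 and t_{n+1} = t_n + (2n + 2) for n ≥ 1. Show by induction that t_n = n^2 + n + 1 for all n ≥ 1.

Base case: t_1 = 3, and 1^2 + 1 + 1 = 3.
Assume t_j = j^2 + j + 1.
Then t_{j+1} = t_j + (2j + 2) = (j^2 + j + 1) + (2j + 2) = j^2 + 3j + 3,
and (j+1)^2 + (j+1) + 1 = j^2 + 3j + 3.
Hence t_n = n^2 + n + 1 for every n ≥ 1, by induction.

t_n = n^2 + n + 1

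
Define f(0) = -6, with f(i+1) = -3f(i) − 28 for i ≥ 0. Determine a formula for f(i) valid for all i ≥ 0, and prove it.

Claim: f(i) = (-3)^i − 7.

Base case: f(0) = -6, and (-3)^0 − 7 = 1 − 7 = -6.
Assume f(k) = (-3)^k − 7 for some k ≥ 0.
Then f(k+1) = -3f(k) − 28 = -3·((-3)^k − 7) − 28 = -3·(-3)^k + 21 − 28 = (-3)^{k+1} − 7.
So the formula holds for k+1, and by induction f(i) = (-3)^i − 7 for all i ≥ 0.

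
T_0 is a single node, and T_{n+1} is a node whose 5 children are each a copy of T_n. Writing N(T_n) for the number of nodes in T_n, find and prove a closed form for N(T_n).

Claim: N(T_n) = (5^{n+1} − 1)/4.

Base case: N(T_0) = 1, and (5^{0+1} − 1)/4 = 1.
Assume N(T_k) = (5^{k+1} − 1)/4.
Then N(T_{k+1}) = 1 + 5N(T_k) = 1 + 5·(5^{k+1} − 1)/4 = 1 + (5^{k+2} − 5)/4 = (4 + 5^{k+2} − 5)/4 = (5^{k+2} − 1)/4.
By induction, N(T_n) = (5^{n+1} − 1)/4 for all n ≥ 0.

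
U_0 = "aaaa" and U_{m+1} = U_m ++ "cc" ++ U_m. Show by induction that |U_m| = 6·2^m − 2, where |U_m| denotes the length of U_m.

Base case: |U_0| = 4, and 6·2^0 − 2 = 4.
Assume |U_k| = 6·2^k − 2.
Then |U_{k+1}| = |U_k| + 2 + |U_k| = 2|U_k| + 2 = 2(6·2^k − 2) + 2 = 6·2^{k+1} − 4 + 2 = 6·2^{k+1} − 2.
So the formula holds for k+1, and by induction |U_m| = 6·2^m − 2 for all m ≥ 0.

|U_m| = 6·2^m − 2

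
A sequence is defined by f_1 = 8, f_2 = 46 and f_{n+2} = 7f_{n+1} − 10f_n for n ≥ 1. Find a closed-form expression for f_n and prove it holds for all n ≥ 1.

Claim: f_n = 2·5^n − 2^n.

Base cases: f_1 = 8 and 2·5^1 − 2^1 = 8; f_2 = 46 and 2·5^2 − 2^2 = 46.
Assume f_j = 2·5^j − 2^j for all 1 ≤ j ≤ k, where k ≥ 2.
Then f_{k+1} = 7f_k − 10f_{k−1} = 7·(2·5^k − 2^k) − 10·(2·5^{k−1} − 2^{k−1}) = 2·(7·5 − 10)5^{k−1} − (7·2 − 10)2^{k−1} = 50·5^{k−1} − 4·2^{k−1} = 2·5^{k+1} − 2^{k+1}.
Hence f_n = 2·5^n − 2^n for every n ≥ 1, by strong induction.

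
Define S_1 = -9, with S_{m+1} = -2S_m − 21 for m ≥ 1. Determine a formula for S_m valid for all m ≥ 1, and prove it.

Claim: S_m = (-2)^m − 7.

Base case: S_1 = -9, and (-2)^1 − 7 = -2 − 7 = -9.
Assume S_k = (-2)^k − 7 for some k ≥ 1.
Then S_{k+1} = -2S_k − 21 = -2·((-2)^k − 7) − 21 = -2·(-2)^k + 14 − 21 = (-2)^{k+1} − 7.
By induction, S_m = (-2)^m − 7 for all m ≥ 1.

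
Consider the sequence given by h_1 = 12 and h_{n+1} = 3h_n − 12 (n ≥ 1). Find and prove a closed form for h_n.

Claim: h_n = 2·3^n + 6.

Base case: h_1 = 12, and 2·3^1 + 6 = 6 + 6 = 12.
Assume h_m = 2·3^m + 6 for some m ≥ 1.
Then h_{m+1} = 3h_m − 12 = 3·(2·3^m + 6) − 12 = 6·3^m + 18 − 12 = 2·3^{m+1} + 6.
By induction, h_n = 2·3^n + 6 for all n ≥ 1.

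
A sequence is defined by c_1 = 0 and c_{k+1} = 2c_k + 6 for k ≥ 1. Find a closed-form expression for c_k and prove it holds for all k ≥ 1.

Claim: c_k = 3·2^k − 6.

Base case: c_1 = 0, and 3·2^1 − 6 = 6 − 6 = 0.
Assume c_r = 3·2^r − 6 for some r ≥ 1.
Then c_{r+1} = 2c_r + 6 = 2·(3·2^r − 6) + 6 = 6·2^r − 12 + 6 = 3·2^{r+1} − 6.
So the formula holds for r+1, and by induction c_k = 3·2^k − 6 for all k ≥ 1.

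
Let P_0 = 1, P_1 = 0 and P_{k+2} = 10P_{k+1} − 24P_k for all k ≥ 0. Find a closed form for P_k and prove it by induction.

Claim: P_k = 3·4^k − 2·6^k.

Base cases: P_0 = 1 and 3·4^0 − 2·6^0 = 1; P_1 = 0 and 3·4^1 − 2·6^1 = 0.
Assume P_j = 3·4^j − 2·6^j for all 0 ≤ j ≤ r, where r ≥ 1.
Then P_{r+1} = 10P_r − 24P_{r−1} = 10·(3·4^r − 2·6^r) − 24·(3·4^{r−1} − 2·6^{r−1}) = 3·(10·4 − 24)4^{r−1} − 2·(10·6 − 24)6^{r−1} = 48·4^{r−1} − 72·6^{r−1} = 3·4^{r+1} − 2·6^{r+1}.
So the formula holds for r+1, and by strong induction P_k = 3·4^k − 2·6^k for all k ≥ 0.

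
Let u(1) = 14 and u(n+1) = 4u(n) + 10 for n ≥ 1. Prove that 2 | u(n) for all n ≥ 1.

Base case: u(1) = 14 = 2·7, so 2 | u(1).
Assume 2 | u(m), so u(m) = 2t for some integer t.
Then u(m+1) = 4u(m) + 10 = 4·(2t) + 10 = 2(4t + 5), so 2 | u(m+1).
By induction, 2 | u(n) for all n ≥ 1.

2 | u(n)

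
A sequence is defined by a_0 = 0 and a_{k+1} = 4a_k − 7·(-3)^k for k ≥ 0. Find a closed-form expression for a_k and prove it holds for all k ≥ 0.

Claim: a_k = -4^k + (-3)^k.

Base case: a_0 = 0, and -4^0 + (-3)^0 = -1 + 1 = 0.
Assume a_m = -4^m + (-3)^m for some m ≥ 0.
Then a_{m+1} = 4a_m − 7·(-3)^m = 4·(-4^m + (-3)^m) − 7·(-3)^m = -4^{m+1} + 4·(-3)^m − 7·(-3)^m = -4^{m+1} − 3·(-3)^m = -4^{m+1} + (-3)^{m+1}.
So the formula holds for m+1, and by induction a_k = -4^k + (-3)^k for all k ≥ 0.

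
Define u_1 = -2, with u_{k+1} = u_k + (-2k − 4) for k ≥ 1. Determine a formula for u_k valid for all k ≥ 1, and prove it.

Claim: u_k = -k^2 − 3k + 2.

Base case: u_1 = -2, and -1^2 − 3·1 + 2 = -2.
Assume u_r = -r^2 − 3r + 2.
Then u_{r+1} = u_r + (-2r − 4) = (-r^2 − 3r + 2) + (-2r − 4) = -r^2 − 5r − 2,
and -(r+1)^2 − 3·(r+1) + 2 = -r^2 − 5r − 2.
Hence u_k = -k^2 − 3k + 2 for every k ≥ 1, by induction.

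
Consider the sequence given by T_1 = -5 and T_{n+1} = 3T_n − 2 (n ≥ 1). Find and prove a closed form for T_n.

Claim: T_n = -2·3^n + 1.

Base case: T_1 = -5, and -2·3^1 + 1 = -6 + 1 = -5.
Assume T_m = -2·3^m + 1 for some m ≥ 1.
Then T_{m+1} = 3T_m − 2 = 3·(-2·3^m + 1) − 2 = -6·3^m + 3 − 2 = -2·3^{m+1} + 1.
Hence T_n = -2·3^n + 1 for every n ≥ 1, by induction.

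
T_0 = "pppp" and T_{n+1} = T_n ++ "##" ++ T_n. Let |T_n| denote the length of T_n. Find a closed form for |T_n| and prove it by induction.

Claim: |T_n| = 6·2^n − 2.

Base case: |T_0| = 4, and 6·2^0 − 2 = 4.
Assume |T_k| = 6·2^k − 2.
Then |T_{k+1}| = |T_k| + 2 + |T_k| = 2|T_k| + 2 = 2(6·2^k − 2) + 2 = 6·2^{k+1} − 4 + 2 = 6·2^{k+1} − 2.
Hence |T_n| = 6·2^n − 2 for every n ≥ 0, by induction.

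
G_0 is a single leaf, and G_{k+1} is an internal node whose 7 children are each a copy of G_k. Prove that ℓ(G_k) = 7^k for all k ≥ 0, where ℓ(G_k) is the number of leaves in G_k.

Base case: ℓ(G_0) = 1, and 7^0 = 1.
Assume ℓ(G_j) = 7^j.
Then ℓ(G_{j+1}) = 7·ℓ(G_j) = 7·7^j = 7^{j+1}.
By induction, ℓ(G_k) = 7^k for all k ≥ 0.

ℓ(G_k) = 7^k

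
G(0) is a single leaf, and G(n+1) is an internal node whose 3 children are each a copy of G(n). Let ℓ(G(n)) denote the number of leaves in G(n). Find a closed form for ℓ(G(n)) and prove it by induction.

Claim: ℓ(G(n)) = 3^n.

Base case: ℓ(G(0)) = 1, and 3^0 = 1.
Assume ℓ(G(k)) = 3^k.
Then ℓ(G(k+1)) = 3·ℓ(G(k)) = 3·3^k = 3^{k+1}.
This completes the inductive step, so ℓ(G(n)) = 3^n for all n ≥ 0.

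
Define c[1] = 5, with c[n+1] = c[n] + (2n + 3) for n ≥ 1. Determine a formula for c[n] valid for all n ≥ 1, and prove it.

Claim: c[n] = n^2 + 2n + 2.

Base case: c[1] = 5, and 1^2 + 2·1 + 2 = 5.
Assume c[k] = k^2 + 2k + 2.
Then c[k+1] = c[k] + (2k + 3) = (k^2 + 2k + 2) + (2k + 3) = k^2 + 4k + 5,
and (k+1)^2 + 2·(k+1) + 2 = k^2 + 4k + 5.
Hence c[n] = n^2 + 2n + 2 for every n ≥ 1, by induction.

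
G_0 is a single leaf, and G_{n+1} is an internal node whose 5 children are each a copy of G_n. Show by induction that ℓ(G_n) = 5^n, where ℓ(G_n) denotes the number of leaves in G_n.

Base case: ℓ(G_0) = 1, and 5^0 = 1.
Assume ℓ(G_m) = 5^m.
Then ℓ(G_{m+1}) = 5·ℓ(G_m) = 5·5^m = 5^{m+1}.
So the formula holds for m+1, and by induction ℓ(G_n) = 5^n for all n ≥ 0.

ℓ(G_n) = 5^n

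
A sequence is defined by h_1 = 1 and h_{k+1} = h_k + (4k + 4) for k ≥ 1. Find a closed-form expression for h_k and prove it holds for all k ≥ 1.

Claim: h_k = 2k^2 + 2k − 3.

Base case: h_1 = 1, and 2·1^2 + 2·1 − 3 = 1.
Assume h_r = 2r^2 + 2r − 3.
Then h_{r+1} = h_r + (4r + 4) = (2r^2 + 2r − 3) + (4r + 4) = 2r^2 + 6r + 1,
and 2·(r+1)^2 + 2·(r+1) − 3 = 2r^2 + 6r + 1.
Hence h_k = 2k^2 + 2k − 3 for every k ≥ 1, by induction.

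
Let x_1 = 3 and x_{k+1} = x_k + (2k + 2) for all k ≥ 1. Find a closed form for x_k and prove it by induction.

Claim: x_k = k^2 + k + 1.

Base case: x_1 = 3, and 1^2 + 1 + 1 = 3.
Assume x_j = j^2 + j + 1.
Then x_{j+1} = x_j + (2j + 2) = (j^2 + j + 1) + (2j + 2) = j^2 + 3j + 3,
and (j+1)^2 + (j+1) + 1 = j^2 + 3j + 3.
By induction, x_k = k^2 + k + 1 for all k ≥ 1.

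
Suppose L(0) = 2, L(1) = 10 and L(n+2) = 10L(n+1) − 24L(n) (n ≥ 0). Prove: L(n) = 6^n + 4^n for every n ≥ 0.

Base cases: L(0) = 2 and 6^0 + 4^0 = 2; L(1) = 10 and 6^1 + 4^1 = 10.
Assume L(j) = 6^j + 4^j for all 0 ≤ j ≤ m, where m ≥ 1.
Then L(m+1) = 10L(m) − 24L(m−1) = 10·(6^m + 4^m) − 24·(6^{m−1} + 4^{m−1}) = (10·6 − 24)6^{m−1} + (10·4 − 24)4^{m−1} = 36·6^{m−1} + 16·4^{m−1} = 6^{m+1} + 4^{m+1}.
So the formula holds for m+1, and by strong induction L(n) = 6^n + 4^n for all n ≥ 0.

L(n) = 6^n + 4^n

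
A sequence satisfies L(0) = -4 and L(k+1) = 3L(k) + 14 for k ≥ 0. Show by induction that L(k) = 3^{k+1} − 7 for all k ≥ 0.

Base case: L(0) = -4, and 3^{0+1} − 7 = 3 − 7 = -4.
Assume L(r) = 3^{r+1} − 7 for some r ≥ 0.
Then L(r+1) = 3L(r) + 14 = 3·(3^{r+1} − 7) + 14 = 3^{r+2} − 21 + 14 = 3^{r+2} − 7.
By induction, L(k) = 3^{k+1} − 7 for all k ≥ 0.

L(k) = 3^{k+1} − 7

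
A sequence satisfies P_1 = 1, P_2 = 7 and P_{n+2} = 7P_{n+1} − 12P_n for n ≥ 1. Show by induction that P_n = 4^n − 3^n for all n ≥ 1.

Base cases: P_1 = 1 and 4^1 − 3^1 = 1; P_2 = 7 and 4^2 − 3^2 = 7.
Assume P_j = 4^j − 3^j for all 1 ≤ j ≤ k, where k ≥ 2.
Then P_{k+1} = 7P_k − 12P_{k−1} = 7·(4^k − 3^k) − 12·(4^{k−1} − 3^{k−1}) = (7·4 − 12)4^{k−1} − (7·3 − 12)3^{k−1} = 16·4^{k−1} − 9·3^{k−1} = 4^{k+1} − 3^{k+1}.
By strong induction, P_n = 4^n − 3^n for all n ≥ 1.

P_n = 4^n − 3^n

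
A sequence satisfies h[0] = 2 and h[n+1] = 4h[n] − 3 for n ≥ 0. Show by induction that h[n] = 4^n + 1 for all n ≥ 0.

Base case: h[0] = 2, and 4^0 + 1 = 1 + 1 = 2.
Assume h[k] = 4^k + 1 for some k ≥ 0.
Then h[k+1] = 4h[k] − 3 = 4·(4^k + 1) − 3 = 4^{k+1} + 4 − 3 = 4^{k+1} + 1.
Hence h[n] = 4^n + 1 for every n ≥ 0, by induction.

h[n] = 4^n + 1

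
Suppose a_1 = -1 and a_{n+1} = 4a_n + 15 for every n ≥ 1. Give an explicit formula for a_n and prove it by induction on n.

Claim: a_n = 4^n − 5.

Base case: a_1 = -1, and 4^1 − 5 = 4 − 5 = -1.
Assume a_m = 4^m − 5 for some m ≥ 1.
Then a_{m+1} = 4a_m + 15 = 4·(4^m − 5) + 15 = 4^{m+1} − 20 + 15 = 4^{m+1} − 5.
By induction, a_n = 4^n − 5 for all n ≥ 1.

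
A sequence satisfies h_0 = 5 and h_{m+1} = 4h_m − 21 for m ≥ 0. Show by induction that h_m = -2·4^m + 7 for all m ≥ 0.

Base case: h_0 = 5, and -2·4^0 + 7 = -2 + 7 = 5.
Assume h_j = -2·4^j + 7 for some j ≥ 0.
Then h_{j+1} = 4h_j − 21 = 4·(-2·4^j + 7) − 21 = -8·4^j + 28 − 21 = -2·4^{j+1} + 7.
This completes the inductive step, so h_m = -2·4^m + 7 for all m ≥ 0.

h_m = -2·4^m + 7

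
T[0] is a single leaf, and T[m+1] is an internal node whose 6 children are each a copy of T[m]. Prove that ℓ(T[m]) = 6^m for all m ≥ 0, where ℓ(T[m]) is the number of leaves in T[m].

Base case: ℓ(T[0]) = 1, and 6^0 = 1.
Assume ℓ(T[r]) = 6^r.
Then ℓ(T[r+1]) = 6·ℓ(T[r]) = 6·6^r = 6^{r+1}.
By induction, ℓ(T[m]) = 6^m for all m ≥ 0.

ℓ(T[m]) = 6^m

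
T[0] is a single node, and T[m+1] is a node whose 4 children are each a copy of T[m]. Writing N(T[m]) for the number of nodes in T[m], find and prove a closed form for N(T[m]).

Claim: N(T[m]) = (4^{m+1} − 1)/3.

Base case: N(T[0]) = 1, and (4^{0+1} − 1)/3 = 1.
Assume N(T[j]) = (4^{j+1} − 1)/3.
Then N(T[j+1]) = 1 + 4N(T[j]) = 1 + 4·(4^{j+1} − 1)/3 = 1 + (4^{j+2} − 4)/3 = (3 + 4^{j+2} − 4)/3 = (4^{j+2} − 1)/3.
Hence N(T[m]) = (4^{m+1} − 1)/3 for every m ≥ 0, by induction.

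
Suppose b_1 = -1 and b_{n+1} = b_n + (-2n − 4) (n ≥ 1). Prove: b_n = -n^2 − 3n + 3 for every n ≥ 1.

Base case: b_1 = -1, and -1^2 − 3·1 + 3 = -1.
Assume b_j = -j^2 − 3j + 3.
Then b_{j+1} = b_j + (-2j − 4) = (-j^2 − 3j + 3) + (-2j − 4) = -j^2 − 5j − 1,
and -(j+1)^2 − 3·(j+1) + 3 = -j^2 − 5j − 1.
By induction, b_n = -n^2 − 3n + 3 for all n ≥ 1.

b_n = -n^2 − 3n + 3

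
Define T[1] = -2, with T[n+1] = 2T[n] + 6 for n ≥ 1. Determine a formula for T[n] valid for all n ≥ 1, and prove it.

Claim: T[n] = 2^{n+1} − 6.

Base case: T[1] = -2, and 2^{1+1} − 6 = 4 − 6 = -2.
Assume T[j] = 2^{j+1} − 6 for some j ≥ 1.
Then T[j+1] = 2T[j] + 6 = 2·(2^{j+1} − 6) + 6 = 2^{j+2} − 12 + 6 = 2^{j+2} − 6.
By induction, T[n] = 2^{n+1} − 6 for all n ≥ 1.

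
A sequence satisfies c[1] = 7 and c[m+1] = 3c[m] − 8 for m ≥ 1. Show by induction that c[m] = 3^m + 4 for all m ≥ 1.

Base case: c[1] = 7, and 3^1 + 4 = 3 + 4 = 7.
Assume c[r] = 3^r + 4 for some r ≥ 1.
Then c[r+1] = 3c[r] − 8 = 3·(3^r + 4) − 8 = 3^{r+1} + 12 − 8 = 3^{r+1} + 4.
Hence c[m] = 3^m + 4 for every m ≥ 1, by induction.

c[m] = 3^m + 4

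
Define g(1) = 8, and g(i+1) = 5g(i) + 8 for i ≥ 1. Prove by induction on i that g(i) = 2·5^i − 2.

Base case: g(1) = 8, and 2·5^1 − 2 = 10 − 2 = 8.
Assume g(r) = 2·5^r − 2 for some r ≥ 1.
Then g(r+1) = 5g(r) + 8 = 5·(2·5^r − 2) + 8 = 10·5^r − 10 + 8 = 2·5^{r+1} − 2.
By induction, g(i) = 2·5^i − 2 for all i ≥ 1.

g(i) = 2·5^i − 2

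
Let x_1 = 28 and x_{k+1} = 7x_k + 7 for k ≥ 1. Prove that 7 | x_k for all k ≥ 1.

Base case: x_1 = 28 = 7·4, so 7 | x_1.
Assume 7 | x_m, so x_m = 7t for some integer t.
Then x_{m+1} = 7x_m + 7 = 7·(7t) + 7 = 7(7t + 1), so 7 | x_{m+1}.
By induction, 7 | x_k for all k ≥ 1.

7 | x_k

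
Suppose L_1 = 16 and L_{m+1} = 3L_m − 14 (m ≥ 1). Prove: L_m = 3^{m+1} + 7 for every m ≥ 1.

Base case: L_1 = 16, and 3^{1+1} + 7 = 9 + 7 = 16.
Assume L_k = 3^{k+1} + 7 for some k ≥ 1.
Then L_{k+1} = 3L_k − 14 = 3·(3^{k+1} + 7) − 14 = 3^{k+2} + 21 − 14 = 3^{k+2} + 7.
So the formula holds for k+1, and by induction L_m = 3^{m+1} + 7 for all m ≥ 1.

L_m = 3^{m+1} + 7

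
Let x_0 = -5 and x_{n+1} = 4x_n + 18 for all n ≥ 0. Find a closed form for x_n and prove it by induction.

Claim: x_n = 4^n − 6.

Base case: x_0 = -5, and 4^0 − 6 = 1 − 6 = -5.
Assume x_k = 4^k − 6 for some k ≥ 0.
Then x_{k+1} = 4x_k + 18 = 4·(4^k − 6) + 18 = 4^{k+1} − 24 + 18 = 4^{k+1} − 6.
Hence x_n = 4^n − 6 for every n ≥ 0, by induction.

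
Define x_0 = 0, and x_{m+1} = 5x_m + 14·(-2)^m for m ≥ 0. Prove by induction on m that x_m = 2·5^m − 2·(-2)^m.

Base case: x_0 = 0, and 2·5^0 − 2·(-2)^0 = 2 − 2 = 0.
Assume x_j = 2·5^j − 2·(-2)^j for some j ≥ 0.
Then x_{j+1} = 5x_j + 14·(-2)^j = 5·(2·5^j − 2·(-2)^j) + 14·(-2)^j = 2·5^{j+1} − 10·(-2)^j + 14·(-2)^j = 2·5^{j+1} + 4·(-2)^j = 2·5^{j+1} − 2·(-2)^{j+1}.
Hence x_m = 2·5^m − 2·(-2)^m for every m ≥ 0, by induction.

x_m = 2·5^m − 2·(-2)^m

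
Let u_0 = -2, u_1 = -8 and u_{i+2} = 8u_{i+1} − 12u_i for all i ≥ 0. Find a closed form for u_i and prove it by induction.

Claim: u_i = -6^i − 2^i.

Base cases: u_0 = -2 and -6^0 − 2^0 = -2; u_1 = -8 and -6^1 − 2^1 = -8.
Assume u_j = -6^j − 2^j for all 0 ≤ j ≤ r, where r ≥ 1.
Then u_{r+1} = 8u_r − 12u_{r−1} = 8·(-6^r − 2^r) − 12·(-6^{r−1} − 2^{r−1}) = -(8·6 − 12)6^{r−1} − (8·2 − 12)2^{r−1} = -36·6^{r−1} − 4·2^{r−1} = -6^{r+1} − 2^{r+1}.
By strong induction, u_i = -6^i − 2^i for all i ≥ 0.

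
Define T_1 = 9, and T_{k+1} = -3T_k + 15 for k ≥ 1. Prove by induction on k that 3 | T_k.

Base case: T_1 = 9 = 3·3, so 3 | T_1.
Assume 3 | T_m, so T_m = 3t for some integer t.
Then T_{m+1} = -3T_m + 15 = -3·(3t) + 15 = 3(-3t + 5), so 3 | T_{m+1}.
So the property holds for m+1, and by induction 3 | T_k for all k ≥ 1.

3 | T_k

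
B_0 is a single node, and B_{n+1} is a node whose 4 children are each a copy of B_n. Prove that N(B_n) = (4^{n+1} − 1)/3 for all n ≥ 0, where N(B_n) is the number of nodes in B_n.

Base case: N(B_0) = 1, and (4^{0+1} − 1)/3 = 1.
Assume N(B_k) = (4^{k+1} − 1)/3.
Then N(B_{k+1}) = 1 + 4N(B_k) = 1 + 4·(4^{k+1} − 1)/3 = 1 + (4^{k+2} − 4)/3 = (3 + 4^{k+2} − 4)/3 = (4^{k+2} − 1)/3.
This completes the inductive step, so N(B_n) = (4^{n+1} − 1)/3 for all n ≥ 0.

N(B_n) = (4^{n+1} − 1)/3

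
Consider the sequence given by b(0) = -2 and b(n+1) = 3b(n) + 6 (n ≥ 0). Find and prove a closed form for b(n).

Claim: b(n) = 3^n − 3.

Base case: b(0) = -2, and 3^0 − 3 = 1 − 3 = -2.
Assume b(k) = 3^k − 3 for some k ≥ 0.
Then b(k+1) = 3b(k) + 6 = 3·(3^k − 3) + 6 = 3^{k+1} − 9 + 6 = 3^{k+1} − 3.
So the formula holds for k+1, and by induction b(n) = 3^n − 3 for all n ≥ 0.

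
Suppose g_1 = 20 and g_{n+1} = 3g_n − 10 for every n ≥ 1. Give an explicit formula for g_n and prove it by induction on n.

Claim: g_n = 5·3^n + 5.

Base case: g_1 = 20, and 5·3^1 + 5 = 15 + 5 = 20.
Assume g_j = 5·3^j + 5 for some j ≥ 1.
Then g_{j+1} = 3g_j − 10 = 3·(5·3^j + 5) − 10 = 15·3^j + 15 − 10 = 5·3^{j+1} + 5.
By induction, g_n = 5·3^n + 5 for all n ≥ 1.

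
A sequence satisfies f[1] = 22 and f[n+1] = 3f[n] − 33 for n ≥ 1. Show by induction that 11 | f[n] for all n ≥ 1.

Base case: f[1] = 22 = 11·2, so 11 | f[1].
Assume 11 | f[r], so f[r] = 11t for some integer t.
Then f[r+1] = 3f[r] − 33 = 3·(11t) − 33 = 11(3t − 3), so 11 | f[r+1].
So the property holds for r+1, and by induction 11 | f[n] for all n ≥ 1.

11 | f[n]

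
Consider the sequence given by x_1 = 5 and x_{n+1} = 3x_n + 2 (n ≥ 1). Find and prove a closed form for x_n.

Claim: x_n = 2·3^n − 1.

Base case: x_1 = 5, and 2·3^1 − 1 = 6 − 1 = 5.
Assume x_m = 2·3^m − 1 for some m ≥ 1.
Then x_{m+1} = 3x_m + 2 = 3·(2·3^m − 1) + 2 = 6·3^m − 3 + 2 = 2·3^{m+1} − 1.
So the formula holds for m+1, and by induction x_n = 2·3^n − 1 for all n ≥ 1.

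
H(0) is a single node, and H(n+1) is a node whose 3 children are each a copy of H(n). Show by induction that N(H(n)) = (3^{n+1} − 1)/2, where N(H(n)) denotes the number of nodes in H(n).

Base case: N(H(0)) = 1, and (3^{0+1} − 1)/2 = 1.
Assume N(H(r)) = (3^{r+1} − 1)/2.
Then N(H(r+1)) = 1 + 3N(H(r)) = 1 + 3·(3^{r+1} − 1)/2 = 1 + (3^{r+2} − 3)/2 = (2 + 3^{r+2} − 3)/2 = (3^{r+2} − 1)/2.
So the formula holds for r+1, and by induction N(H(n)) = (3^{n+1} − 1)/2 for all n ≥ 0.

N(H(n)) = (3^{n+1} − 1)/2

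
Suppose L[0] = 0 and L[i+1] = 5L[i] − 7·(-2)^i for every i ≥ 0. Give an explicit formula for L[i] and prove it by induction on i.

Claim: L[i] = -5^i + (-2)^i.

Base case: L[0] = 0, and -5^0 + (-2)^0 = -1 + 1 = 0.
Assume L[r] = -5^r + (-2)^r for some r ≥ 0.
Then L[r+1] = 5L[r] − 7·(-2)^r = 5·(-5^r + (-2)^r) − 7·(-2)^r = -5^{r+1} + 5·(-2)^r − 7·(-2)^r = -5^{r+1} − 2·(-2)^r = -5^{r+1} + (-2)^{r+1}.
By induction, L[i] = -5^i + (-2)^i for all i ≥ 0.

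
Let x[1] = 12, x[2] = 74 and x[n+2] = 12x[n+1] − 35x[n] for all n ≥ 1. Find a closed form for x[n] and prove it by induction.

Claim: x[n] = 5^n + 7^n.

Base cases: x[1] = 12 and 5^1 + 7^1 = 12; x[2] = 74 and 5^2 + 7^2 = 74.
Assume x[j] = 5^j + 7^j for all 1 ≤ j ≤ k, where k ≥ 2.
Then x[k+1] = 12x[k] − 35x[k−1] = 12·(5^k + 7^k) − 35·(5^{k−1} + 7^{k−1}) = (12·5 − 35)5^{k−1} + (12·7 − 35)7^{k−1} = 25·5^{k−1} + 49·7^{k−1} = 5^{k+1} + 7^{k+1}.
So the formula holds for k+1, and by strong induction x[n] = 5^n + 7^n for all n ≥ 1.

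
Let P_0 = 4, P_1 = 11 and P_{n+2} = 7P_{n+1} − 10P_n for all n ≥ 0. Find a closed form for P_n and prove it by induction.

Claim: P_n = 3·2^n + 5^n.

Base cases: P_0 = 4 and 3·2^0 + 5^0 = 4; P_1 = 11 and 3·2^1 + 5^1 = 11.
Assume P_j = 3·2^j + 5^j for all 0 ≤ j ≤ m, where m ≥ 1.
Then P_{m+1} = 7P_m − 10P_{m−1} = 7·(3·2^m + 5^m) − 10·(3·2^{m−1} + 5^{m−1}) = 3·(7·2 − 10)2^{m−1} + (7·5 − 10)5^{m−1} = 12·2^{m−1} + 25·5^{m−1} = 3·2^{m+1} + 5^{m+1}.
Hence P_n = 3·2^n + 5^n for every n ≥ 0, by strong induction.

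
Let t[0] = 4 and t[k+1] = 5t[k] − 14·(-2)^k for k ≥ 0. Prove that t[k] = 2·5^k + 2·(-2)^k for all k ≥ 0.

Base case: t[0] = 4, and 2·5^0 + 2·(-2)^0 = 2 + 2 = 4.
Assume t[m] = 2·5^m + 2·(-2)^m for some m ≥ 0.
Then t[m+1] = 5t[m] − 14·(-2)^m = 5·(2·5^m + 2·(-2)^m) − 14·(-2)^m = 2·5^{m+1} + 10·(-2)^m − 14·(-2)^m = 2·5^{m+1} − 4·(-2)^m = 2·5^{m+1} + 2·(-2)^{m+1}.
By induction, t[k] = 2·5^k + 2·(-2)^k for all k ≥ 0.

t[k] = 2·5^k + 2·(-2)^k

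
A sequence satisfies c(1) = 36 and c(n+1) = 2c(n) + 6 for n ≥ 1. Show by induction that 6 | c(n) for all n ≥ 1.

Base case: c(1) = 36 = 6·6, so 6 | c(1).
Assume 6 | c(j), so c(j) = 6t for some integer t.
Then c(j+1) = 2c(j) + 6 = 2·(6t) + 6 = 6(2t + 1), so 6 | c(j+1).
By induction, 6 | c(n) for all n ≥ 1.

6 | c(n)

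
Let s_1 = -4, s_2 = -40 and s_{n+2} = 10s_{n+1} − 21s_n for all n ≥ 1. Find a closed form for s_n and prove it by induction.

Claim: s_n = 3^n − 7^n.

Base cases: s_1 = -4 and 3^1 − 7^1 = -4; s_2 = -40 and 3^2 − 7^2 = -40.
Assume s_j = 3^j − 7^j for all 1 ≤ j ≤ k, where k ≥ 2.
Then s_{k+1} = 10s_k − 21s_{k−1} = 10·(3^k − 7^k) − 21·(3^{k−1} − 7^{k−1}) = (10·3 − 21)3^{k−1} − (10·7 − 21)7^{k−1} = 9·3^{k−1} − 49·7^{k−1} = 3^{k+1} − 7^{k+1}.
So the formula holds for k+1, and by strong induction s_n = 3^n − 7^n for all n ≥ 1.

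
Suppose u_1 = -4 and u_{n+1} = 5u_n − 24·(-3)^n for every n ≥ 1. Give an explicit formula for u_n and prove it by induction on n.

Claim: u_n = 5^n + 3·(-3)^n.

Base case: u_1 = -4, and 5^1 + 3·(-3)^1 = 5 − 9 = -4.
Assume u_j = 5^j + 3·(-3)^j for some j ≥ 1.
Then u_{j+1} = 5u_j − 24·(-3)^j = 5·(5^j + 3·(-3)^j) − 24·(-3)^j = 5^{j+1} + 15·(-3)^j − 24·(-3)^j = 5^{j+1} − 9·(-3)^j = 5^{j+1} + 3·(-3)^{j+1}.
This completes the inductive step, so u_n = 5^n + 3·(-3)^n for all n ≥ 1.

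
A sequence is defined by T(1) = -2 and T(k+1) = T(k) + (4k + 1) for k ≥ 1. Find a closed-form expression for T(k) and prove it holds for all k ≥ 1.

Claim: T(k) = 2k^2 − k − 3.

Base case: T(1) = -2, and 2·1^2 − 1 − 3 = -2.
Assume T(r) = 2r^2 − r − 3.
Then T(r+1) = T(r) + (4r + 1) = (2r^2 − r − 3) + (4r + 1) = 2r^2 + 3r − 2,
and 2·(r+1)^2 − (r+1) − 3 = 2r^2 + 3r − 2.
By induction, T(k) = 2k^2 − k − 3 for all k ≥ 1.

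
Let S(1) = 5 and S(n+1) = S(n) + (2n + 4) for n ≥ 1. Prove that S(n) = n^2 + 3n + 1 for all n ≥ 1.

Base case: S(1) = 5, and 1^2 + 3·1 + 1 = 5.
Assume S(j) = j^2 + 3j + 1.
Then S(j+1) = S(j) + (2j + 4) = (j^2 + 3j + 1) + (2j + 4) = j^2 + 5j + 5,
and (j+1)^2 + 3·(j+1) + 1 = j^2 + 5j + 5.
Hence S(n) = n^2 + 3n + 1 for every n ≥ 1, by induction.

S(n) = n^2 + 3n + 1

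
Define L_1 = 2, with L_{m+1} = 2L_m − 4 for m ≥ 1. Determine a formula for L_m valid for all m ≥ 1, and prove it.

Claim: L_m = -2^m + 4.

Base case: L_1 = 2, and -2^1 + 4 = -2 + 4 = 2.
Assume L_j = -2^j + 4 for some j ≥ 1.
Then L_{j+1} = 2L_j − 4 = 2·(-2^j + 4) − 4 = -2^{j+1} + 8 − 4 = -2^{j+1} + 4.
This completes the inductive step, so L_m = -2^m + 4 for all m ≥ 1.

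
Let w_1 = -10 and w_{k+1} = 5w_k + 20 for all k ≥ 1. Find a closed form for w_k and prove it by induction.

Claim: w_k = -5^k − 5.

Base case: w_1 = -10, and -5^1 − 5 = -5 − 5 = -10.
Assume w_m = -5^m − 5 for some m ≥ 1.
Then w_{m+1} = 5w_m + 20 = 5·(-5^m − 5) + 20 = -5^{m+1} − 25 + 20 = -5^{m+1} − 5.
This completes the inductive step, so w_k = -5^k − 5 for all k ≥ 1.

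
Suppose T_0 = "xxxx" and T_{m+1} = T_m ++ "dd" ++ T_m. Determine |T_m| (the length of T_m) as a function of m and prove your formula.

Claim: |T_m| = 6·2^m − 2.

Base case: |T_0| = 4, and 6·2^0 − 2 = 4.
Assume |T_r| = 6·2^r − 2.
Then |T_{r+1}| = |T_r| + 2 + |T_r| = 2|T_r| + 2 = 2(6·2^r − 2) + 2 = 6·2^{r+1} − 4 + 2 = 6·2^{r+1} − 2.
So the formula holds for r+1, and by induction |T_m| = 6·2^m − 2 for all m ≥ 0.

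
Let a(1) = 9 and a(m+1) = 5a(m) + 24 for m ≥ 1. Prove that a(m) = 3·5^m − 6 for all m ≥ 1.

Base case: a(1) = 9, and 3·5^1 − 6 = 15 − 6 = 9.
Assume a(k) = 3·5^k − 6 for some k ≥ 1.
Then a(k+1) = 5a(k) + 24 = 5·(3·5^k − 6) + 24 = 15·5^k − 30 + 24 = 3·5^{k+1} − 6.
So the formula holds for k+1, and by induction a(m) = 3·5^m − 6 for all m ≥ 1.

a(m) = 3·5^m − 6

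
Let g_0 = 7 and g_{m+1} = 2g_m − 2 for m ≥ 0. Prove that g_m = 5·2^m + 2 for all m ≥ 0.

Base case: g_0 = 7, and 5·2^0 + 2 = 5 + 2 = 7.
Assume g_k = 5·2^k + 2 for some k ≥ 0.
Then g_{k+1} = 2g_k − 2 = 2·(5·2^k + 2) − 2 = 10·2^k + 4 − 2 = 5·2^{k+1} + 2.
So the formula holds for k+1, and by induction g_m = 5·2^m + 2 for all m ≥ 0.

g_m = 5·2^m + 2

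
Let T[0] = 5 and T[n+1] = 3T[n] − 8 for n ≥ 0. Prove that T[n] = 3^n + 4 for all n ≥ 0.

Base case: T[0] = 5, and 3^0 + 4 = 1 + 4 = 5.
Assume T[r] = 3^r + 4 for some r ≥ 0.
Then T[r+1] = 3T[r] − 8 = 3·(3^r + 4) − 8 = 3^{r+1} + 12 − 8 = 3^{r+1} + 4.
By induction, T[n] = 3^n + 4 for all n ≥ 0.

T[n] = 3^n + 4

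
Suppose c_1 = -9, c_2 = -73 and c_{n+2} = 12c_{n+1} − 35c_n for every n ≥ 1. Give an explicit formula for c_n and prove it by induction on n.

Claim: c_n = 5^n − 2·7^n.

Base cases: c_1 = -9 and 5^1 − 2·7^1 = -9; c_2 = -73 and 5^2 − 2·7^2 = -73.
Assume c_j = 5^j − 2·7^j for all 1 ≤ j ≤ m, where m ≥ 2.
Then c_{m+1} = 12c_m − 35c_{m−1} = 12·(5^m − 2·7^m) − 35·(5^{m−1} − 2·7^{m−1}) = (12·5 − 35)5^{m−1} − 2·(12·7 − 35)7^{m−1} = 25·5^{m−1} − 98·7^{m−1} = 5^{m+1} − 2·7^{m+1}.
Hence c_n = 5^n − 2·7^n for every n ≥ 1, by strong induction.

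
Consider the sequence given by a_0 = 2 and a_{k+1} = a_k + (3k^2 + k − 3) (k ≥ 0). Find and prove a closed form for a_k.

Claim: a_k = k^3 − k^2 − 3k + 2.

Base case: a_0 = 2, and 0^3 − 0^2 − 3·0 + 2 = 2.
Assume a_m = m^3 − m^2 − 3m + 2.
Then a_{m+1} = a_m + (3m^2 + m − 3) = (m^3 − m^2 − 3m + 2) + (3m^2 + m − 3) = m^3 + 2m^2 − 2m − 1,
and (m+1)^3 − (m+1)^2 − 3·(m+1) + 2 = m^3 + 2m^2 − 2m − 1.
By induction, a_k = k^3 − k^2 − 3k + 2 for all k ≥ 0.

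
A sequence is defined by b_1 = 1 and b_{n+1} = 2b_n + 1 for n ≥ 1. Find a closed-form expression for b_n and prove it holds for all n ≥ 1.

Claim: b_n = 2^n − 1.

Base case: b_1 = 1, and 2^1 − 1 = 2 − 1 = 1.
Assume b_r = 2^r − 1 for some r ≥ 1.
Then b_{r+1} = 2b_r + 1 = 2·(2^r − 1) + 1 = 2^{r+1} − 2 + 1 = 2^{r+1} − 1.
Hence b_n = 2^n − 1 for every n ≥ 1, by induction.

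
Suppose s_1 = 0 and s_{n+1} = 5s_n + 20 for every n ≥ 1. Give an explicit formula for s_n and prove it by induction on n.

Claim: s_n = 5^n − 5.

Base case: s_1 = 0, and 5^1 − 5 = 5 − 5 = 0.
Assume s_j = 5^j − 5 for some j ≥ 1.
Then s_{j+1} = 5s_j + 20 = 5·(5^j − 5) + 20 = 5^{j+1} − 25 + 20 = 5^{j+1} − 5.
Hence s_n = 5^n − 5 for every n ≥ 1, by induction.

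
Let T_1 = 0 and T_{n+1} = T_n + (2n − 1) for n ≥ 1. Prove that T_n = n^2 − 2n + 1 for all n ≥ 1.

Base case: T_1 = 0, and 1^2 − 2·1 + 1 = 0.
Assume T_m = m^2 − 2m + 1.
Then T_{m+1} = T_m + (2m − 1) = (m^2 − 2m + 1) + (2m − 1) = m^2,
and (m+1)^2 − 2·(m+1) + 1 = m^2.
Hence T_n = n^2 − 2n + 1 for every n ≥ 1, by induction.

T_n = n^2 − 2n + 1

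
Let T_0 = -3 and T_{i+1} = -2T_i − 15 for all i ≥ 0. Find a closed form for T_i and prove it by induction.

Claim: T_i = 2·(-2)^i − 5.

Base case: T_0 = -3, and 2·(-2)^0 − 5 = 2 − 5 = -3.
Assume T_j = 2·(-2)^j − 5 for some j ≥ 0.
Then T_{j+1} = -2T_j − 15 = -2·(2·(-2)^j − 5) − 15 = -4·(-2)^j + 10 − 15 = 2·(-2)^{j+1} − 5.
Hence T_i = 2·(-2)^i − 5 for every i ≥ 0, by induction.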